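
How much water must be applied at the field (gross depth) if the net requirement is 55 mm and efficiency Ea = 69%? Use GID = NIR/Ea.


Ea = 69% = 0.69
GID = NIR / Ea = 55 / 0.69 = 79.7101 mm

79.7101 mm


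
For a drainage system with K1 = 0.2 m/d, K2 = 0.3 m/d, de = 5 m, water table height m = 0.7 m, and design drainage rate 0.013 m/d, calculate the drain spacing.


S^2 = 8*K2*de*m/q + 4*K1*m^2/q
S^2 = 8*0.3*5*0.7/0.013 + 4*0.2*0.7^2/0.013
S = sqrt(676.3077)

26.0059 m


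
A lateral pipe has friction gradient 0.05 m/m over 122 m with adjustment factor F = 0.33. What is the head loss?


hf = J * L * F = 0.05 * 122 * 0.33 = 2.0130 m

2.0130 m


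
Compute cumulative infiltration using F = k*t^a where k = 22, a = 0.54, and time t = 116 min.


F = k * t^a = 22 * 116^0.54
F = 22 * 13.025887

286.5695 mm


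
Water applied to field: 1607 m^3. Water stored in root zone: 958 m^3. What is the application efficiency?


Ea = V_root / V_field * 100 = 958 / 1607 * 100 = 59.6142%

59.6142 %


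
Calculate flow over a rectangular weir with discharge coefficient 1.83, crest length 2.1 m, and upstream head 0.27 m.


Q = C * L * H^(3/2) = 1.83 * 2.1 * 0.27^1.5 = 1.83 * 2.1 * 0.140296

0.5392 m^3/s


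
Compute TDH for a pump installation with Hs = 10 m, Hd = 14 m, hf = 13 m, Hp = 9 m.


TDH = Hs + Hd + hf + Hp = 10 + 14 + 13 + 9 = 46

46 m


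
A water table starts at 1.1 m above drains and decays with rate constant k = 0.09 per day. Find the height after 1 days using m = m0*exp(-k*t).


m = m0 * exp(-k*t)
m = 1.1 * exp(-0.09 * 1)
m = 1.1 * exp(-0.0900)

1.0053 m


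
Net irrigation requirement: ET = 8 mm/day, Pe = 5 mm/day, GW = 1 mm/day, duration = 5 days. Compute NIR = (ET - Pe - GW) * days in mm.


Daily deficit = ET - Pe - GW = 8 - 5 - 1 = 2 mm/day
NIR = 2 * 5 = 10 mm

10.0000 mm


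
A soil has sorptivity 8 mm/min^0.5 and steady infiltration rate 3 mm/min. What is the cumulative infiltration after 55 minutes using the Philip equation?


F = S*sqrt(t) + A*t
F = 8*sqrt(55) + 3*55
F = 8*7.416198 + 165

224.3296 mm


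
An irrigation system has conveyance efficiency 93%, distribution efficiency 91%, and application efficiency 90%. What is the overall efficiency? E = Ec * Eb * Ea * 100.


Ec = 0.93, Eb = 0.91, Ea = 0.9
E = 0.93 * 0.91 * 0.9 * 100 = 76.1670%

76.1670 %


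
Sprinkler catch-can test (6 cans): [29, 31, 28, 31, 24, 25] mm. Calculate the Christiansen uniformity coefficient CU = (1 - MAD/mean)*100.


mean = 28.000000 mm
MAD = 2.333333 mm
CU = (1 - 2.333333/28.000000)*100

91.6667 %


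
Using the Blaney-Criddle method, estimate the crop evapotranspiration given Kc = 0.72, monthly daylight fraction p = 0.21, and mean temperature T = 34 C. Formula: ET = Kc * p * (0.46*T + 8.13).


ET = Kc * p * (0.46*T + 8.13)
ET = 0.72 * 0.21 * (0.46*34 + 8.13)
ET = 0.72 * 0.21 * 23.7700

3.5940 mm/day


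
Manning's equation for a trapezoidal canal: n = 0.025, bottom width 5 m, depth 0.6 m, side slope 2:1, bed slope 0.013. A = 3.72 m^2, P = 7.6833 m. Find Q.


R = A/P = 3.72/7.6833 = 0.484167
Q = (1/0.025) * 3.72 * 0.484167^(2/3) * 0.013^0.5

10.4610 m^3/s


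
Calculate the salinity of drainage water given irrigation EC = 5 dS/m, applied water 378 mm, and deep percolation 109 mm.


EC_dw = EC_iw * D_iw / D_dw
EC_dw = 5 * 378 / 109
EC_dw = 1890 / 109

17.3394 dS/m


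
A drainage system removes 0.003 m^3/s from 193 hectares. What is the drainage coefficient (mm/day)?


DC = Q * 86400 / (A * 10000) * 1000
DC = 0.003 * 86400 / (193 * 10000) * 1000
DC = 259200.0000 / 1930000

0.1343 mm/day


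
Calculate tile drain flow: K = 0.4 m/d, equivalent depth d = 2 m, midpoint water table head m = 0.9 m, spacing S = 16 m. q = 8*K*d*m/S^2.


q = 8*K*d*m/S^2
q = 8*0.4*2*0.9/16^2
q = 5.7600 / 256

0.0225 m/d


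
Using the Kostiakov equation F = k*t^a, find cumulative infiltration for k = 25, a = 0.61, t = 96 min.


F = k * t^a = 25 * 96^0.61
F = 25 * 16.187711

404.6928 mm


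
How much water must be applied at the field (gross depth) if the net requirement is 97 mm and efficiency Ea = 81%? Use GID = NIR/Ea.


Ea = 81% = 0.81
GID = NIR / Ea = 97 / 0.81 = 119.7531 mm

119.7531 mm


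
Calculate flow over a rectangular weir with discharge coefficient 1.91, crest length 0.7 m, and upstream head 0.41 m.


Q = C * L * H^(3/2) = 1.91 * 0.7 * 0.41^1.5 = 1.91 * 0.7 * 0.262528

0.3510 m^3/s


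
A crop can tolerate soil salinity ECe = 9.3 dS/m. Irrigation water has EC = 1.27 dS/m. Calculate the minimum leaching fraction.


LR = ECiw / (5*ECe - ECiw)
LR = 1.27 / (5*9.3 - 1.27)
LR = 1.27 / 45.2300

0.0281


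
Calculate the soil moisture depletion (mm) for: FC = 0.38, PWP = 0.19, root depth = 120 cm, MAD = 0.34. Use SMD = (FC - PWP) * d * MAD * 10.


SMD = (FC - PWP) * d * MAD * 10
SMD = (0.38 - 0.19) * 120 * 0.34 * 10
SMD = 0.1900 * 120 * 0.34 * 10

77.5200 mm


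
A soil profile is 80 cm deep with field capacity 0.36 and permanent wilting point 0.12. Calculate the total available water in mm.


AWC = (FC - PWP) * d * 10
AWC = (0.36 - 0.12) * 80 * 10
AWC = 0.2400 * 80 * 10

192.0000 mm


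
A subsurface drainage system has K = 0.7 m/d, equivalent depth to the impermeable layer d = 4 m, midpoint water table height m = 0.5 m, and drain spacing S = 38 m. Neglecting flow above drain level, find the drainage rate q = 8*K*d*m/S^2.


q = 8*K*d*m/S^2
q = 8*0.7*4*0.5/38^2
q = 11.2000 / 1444

0.0078 m/d


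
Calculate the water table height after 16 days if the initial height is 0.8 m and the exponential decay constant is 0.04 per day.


m = m0 * exp(-k*t)
m = 0.8 * exp(-0.04 * 16)
m = 0.8 * exp(-0.6400)

0.4218 m


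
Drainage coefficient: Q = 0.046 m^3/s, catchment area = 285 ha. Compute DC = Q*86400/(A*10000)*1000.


DC = Q * 86400 / (A * 10000) * 1000
DC = 0.046 * 86400 / (285 * 10000) * 1000
DC = 3974400.0000 / 2850000

1.3945 mm/day


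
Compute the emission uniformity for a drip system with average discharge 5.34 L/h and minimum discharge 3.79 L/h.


EU = (q_min/q_avg)*100 = (3.79/5.34)*100 = 70.9738%

70.9738 %


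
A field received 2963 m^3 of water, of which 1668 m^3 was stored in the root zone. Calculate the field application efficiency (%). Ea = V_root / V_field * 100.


Ea = V_root / V_field * 100 = 1668 / 2963 * 100 = 56.2943%

56.2943 %


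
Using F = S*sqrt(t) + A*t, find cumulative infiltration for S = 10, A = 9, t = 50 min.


F = S*sqrt(t) + A*t
F = 10*sqrt(50) + 9*50
F = 10*7.071068 + 450

520.7107 mm


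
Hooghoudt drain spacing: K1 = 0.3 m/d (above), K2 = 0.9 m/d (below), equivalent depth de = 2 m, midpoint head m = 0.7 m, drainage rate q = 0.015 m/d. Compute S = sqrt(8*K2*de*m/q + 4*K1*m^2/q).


S^2 = 8*K2*de*m/q + 4*K1*m^2/q
S^2 = 8*0.9*2*0.7/0.015 + 4*0.3*0.7^2/0.015
S = sqrt(711.2000)

26.6683 m


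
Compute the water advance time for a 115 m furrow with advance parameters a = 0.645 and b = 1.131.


t = (L/a)^(1/b)
t = (115/0.645)^(1/1.131)
t = 178.294574^(1/1.131)

97.8129 min


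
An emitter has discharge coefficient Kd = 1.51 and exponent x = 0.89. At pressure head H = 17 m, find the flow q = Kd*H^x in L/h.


q = Kd * H^x = 1.51 * 17^0.89 = 1.51 * 12.447999

18.7965 L/h


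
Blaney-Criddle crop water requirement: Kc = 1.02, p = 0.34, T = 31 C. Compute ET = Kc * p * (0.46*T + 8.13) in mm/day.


ET = Kc * p * (0.46*T + 8.13)
ET = 1.02 * 0.34 * (0.46*31 + 8.13)
ET = 1.02 * 0.34 * 22.3900

7.7649 mm/day


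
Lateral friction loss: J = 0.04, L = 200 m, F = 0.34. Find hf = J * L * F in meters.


hf = J * L * F = 0.04 * 200 * 0.34 = 2.7200 m

2.7200 m


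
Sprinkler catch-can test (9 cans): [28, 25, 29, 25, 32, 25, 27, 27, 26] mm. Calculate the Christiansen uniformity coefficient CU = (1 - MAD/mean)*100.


mean = 27.111111 mm
MAD = 1.703704 mm
CU = (1 - 1.703704/27.111111)*100

93.7158 %


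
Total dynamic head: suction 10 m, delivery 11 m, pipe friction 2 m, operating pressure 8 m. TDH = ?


TDH = Hs + Hd + hf + Hp = 10 + 11 + 2 + 8 = 31

31 m


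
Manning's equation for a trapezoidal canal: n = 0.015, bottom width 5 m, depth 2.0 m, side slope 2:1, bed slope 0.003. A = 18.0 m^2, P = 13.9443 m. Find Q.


R = A/P = 18.0/13.9443 = 1.290850
Q = (1/0.015) * 18.0 * 1.290850^(2/3) * 0.003^0.5

77.9218 m^3/s


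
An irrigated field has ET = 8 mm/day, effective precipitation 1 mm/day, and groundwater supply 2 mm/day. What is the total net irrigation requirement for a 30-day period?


Daily deficit = ET - Pe - GW = 8 - 1 - 2 = 5 mm/day
NIR = 5 * 30 = 150 mm

150.0000 mm


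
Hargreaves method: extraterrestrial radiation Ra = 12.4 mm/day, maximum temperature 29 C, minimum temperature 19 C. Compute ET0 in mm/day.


Tmean = (Tmax + Tmin)/2 = (29 + 19)/2 = 24.0
ET0 = 0.0023 * 12.4 * (24.0 + 17.8) * sqrt(29 - 19)
ET0 = 0.0023 * 12.4 * 41.8 * 3.162278

3.7699 mm/day


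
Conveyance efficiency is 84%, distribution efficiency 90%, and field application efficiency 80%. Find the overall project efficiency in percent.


Ec = 0.84, Eb = 0.9, Ea = 0.8
E = 0.84 * 0.9 * 0.8 * 100 = 60.4800%

60.4800 %


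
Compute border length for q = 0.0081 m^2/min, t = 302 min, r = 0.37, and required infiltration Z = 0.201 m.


L = q*t/((1+r)*Z)
L = 0.0081*302/((1+0.37)*0.201)
L = 2.4462/0.27537

8.8833 m


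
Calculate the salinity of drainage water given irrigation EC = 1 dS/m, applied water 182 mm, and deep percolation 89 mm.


EC_dw = EC_iw * D_iw / D_dw
EC_dw = 1 * 182 / 89
EC_dw = 182 / 89

2.0449 dS/m


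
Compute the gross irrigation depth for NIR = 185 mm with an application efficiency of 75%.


Ea = 75% = 0.75
GID = NIR / Ea = 185 / 0.75 = 246.6667 mm

246.6667 mm


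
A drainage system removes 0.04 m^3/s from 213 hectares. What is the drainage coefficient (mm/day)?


DC = Q * 86400 / (A * 10000) * 1000
DC = 0.04 * 86400 / (213 * 10000) * 1000
DC = 3456000.0000 / 2130000

1.6225 mm/day


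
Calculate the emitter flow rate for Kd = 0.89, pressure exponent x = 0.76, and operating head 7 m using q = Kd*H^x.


q = Kd * H^x = 0.89 * 7^0.76 = 0.89 * 4.388080

3.9054 L/h


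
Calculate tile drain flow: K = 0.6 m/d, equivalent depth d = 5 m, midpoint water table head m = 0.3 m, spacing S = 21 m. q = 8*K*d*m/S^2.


q = 8*K*d*m/S^2
q = 8*0.6*5*0.3/21^2
q = 7.2000 / 441

0.0163 m/d


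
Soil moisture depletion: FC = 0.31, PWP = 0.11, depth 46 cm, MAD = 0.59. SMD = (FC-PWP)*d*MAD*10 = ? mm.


SMD = (FC - PWP) * d * MAD * 10
SMD = (0.31 - 0.11) * 46 * 0.59 * 10
SMD = 0.2000 * 46 * 0.59 * 10

54.2800 mm


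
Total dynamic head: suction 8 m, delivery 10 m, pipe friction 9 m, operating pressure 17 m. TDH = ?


TDH = Hs + Hd + hf + Hp = 8 + 10 + 9 + 17 = 44

44 m


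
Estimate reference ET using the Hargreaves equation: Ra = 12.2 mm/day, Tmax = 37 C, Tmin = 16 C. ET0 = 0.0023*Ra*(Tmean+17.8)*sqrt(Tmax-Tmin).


Tmean = (Tmax + Tmin)/2 = (37 + 16)/2 = 26.5
ET0 = 0.0023 * 12.2 * (26.5 + 17.8) * sqrt(37 - 16)
ET0 = 0.0023 * 12.2 * 44.3 * 4.582576

5.6964 mm/day


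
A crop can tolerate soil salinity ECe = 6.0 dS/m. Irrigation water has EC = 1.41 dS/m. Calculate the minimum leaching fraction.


LR = ECiw / (5*ECe - ECiw)
LR = 1.41 / (5*6.0 - 1.41)
LR = 1.41 / 28.5900

0.0493


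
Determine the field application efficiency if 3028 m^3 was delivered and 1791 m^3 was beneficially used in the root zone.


Ea = V_root / V_field * 100 = 1791 / 3028 * 100 = 59.1480%

59.1480 %


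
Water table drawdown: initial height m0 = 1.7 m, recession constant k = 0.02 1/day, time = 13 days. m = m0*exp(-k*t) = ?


m = m0 * exp(-k*t)
m = 1.7 * exp(-0.02 * 13)
m = 1.7 * exp(-0.2600)

1.3108 m


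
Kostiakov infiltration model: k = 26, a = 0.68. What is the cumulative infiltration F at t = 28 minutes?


F = k * t^a = 26 * 28^0.68
F = 26 * 9.639788

250.6345 mm


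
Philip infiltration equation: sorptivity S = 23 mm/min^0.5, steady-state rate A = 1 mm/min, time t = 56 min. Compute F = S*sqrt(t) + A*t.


F = S*sqrt(t) + A*t
F = 23*sqrt(56) + 1*56
F = 23*7.483315 + 56

228.1162 mm


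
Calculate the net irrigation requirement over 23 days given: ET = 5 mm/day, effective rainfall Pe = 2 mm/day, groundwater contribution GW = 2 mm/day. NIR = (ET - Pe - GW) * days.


Daily deficit = ET - Pe - GW = 5 - 2 - 2 = 1 mm/day
NIR = 1 * 23 = 23 mm

23.0000 mm


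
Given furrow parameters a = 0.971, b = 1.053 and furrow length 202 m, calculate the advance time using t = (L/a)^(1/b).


t = (L/a)^(1/b)
t = (202/0.971)^(1/1.053)
t = 208.032956^(1/1.053)

159.0212 min


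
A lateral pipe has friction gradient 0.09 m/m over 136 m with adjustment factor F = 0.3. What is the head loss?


hf = J * L * F = 0.09 * 136 * 0.3 = 3.6720 m

3.6720 m


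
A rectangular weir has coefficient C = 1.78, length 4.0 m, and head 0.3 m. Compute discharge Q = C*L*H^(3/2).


Q = C * L * H^(3/2) = 1.78 * 4.0 * 0.3^1.5 = 1.78 * 4.0 * 0.164317

1.1699 m^3/s


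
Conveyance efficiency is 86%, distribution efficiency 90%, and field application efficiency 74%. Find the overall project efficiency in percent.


Ec = 0.86, Eb = 0.9, Ea = 0.74
E = 0.86 * 0.9 * 0.74 * 100 = 57.2760%

57.2760 %


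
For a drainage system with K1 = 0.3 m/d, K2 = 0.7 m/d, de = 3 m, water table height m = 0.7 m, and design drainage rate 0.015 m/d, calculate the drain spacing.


S^2 = 8*K2*de*m/q + 4*K1*m^2/q
S^2 = 8*0.7*3*0.7/0.015 + 4*0.3*0.7^2/0.015
S = sqrt(823.2000)

28.6915 m


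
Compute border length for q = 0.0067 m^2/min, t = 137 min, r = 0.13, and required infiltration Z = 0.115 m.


L = q*t/((1+r)*Z)
L = 0.0067*137/((1+0.13)*0.115)
L = 0.9179/0.12995

7.0635 m


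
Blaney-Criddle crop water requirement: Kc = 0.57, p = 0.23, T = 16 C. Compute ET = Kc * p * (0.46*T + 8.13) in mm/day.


ET = Kc * p * (0.46*T + 8.13)
ET = 0.57 * 0.23 * (0.46*16 + 8.13)
ET = 0.57 * 0.23 * 15.4900

2.0307 mm/day


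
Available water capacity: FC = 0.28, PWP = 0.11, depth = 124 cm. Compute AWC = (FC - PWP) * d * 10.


AWC = (FC - PWP) * d * 10
AWC = (0.28 - 0.11) * 124 * 10
AWC = 0.1700 * 124 * 10

210.8000 mm


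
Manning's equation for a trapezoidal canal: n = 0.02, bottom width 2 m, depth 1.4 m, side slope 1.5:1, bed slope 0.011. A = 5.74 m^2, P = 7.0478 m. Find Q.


R = A/P = 5.74/7.0478 = 0.814439
Q = (1/0.02) * 5.74 * 0.814439^(2/3) * 0.011^0.5

26.2513 m^3/s


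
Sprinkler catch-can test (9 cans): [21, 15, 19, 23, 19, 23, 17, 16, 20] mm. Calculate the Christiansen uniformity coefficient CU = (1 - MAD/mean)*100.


mean = 19.222222 mm
MAD = 2.246914 mm
CU = (1 - 2.246914/19.222222)*100

88.3109 %


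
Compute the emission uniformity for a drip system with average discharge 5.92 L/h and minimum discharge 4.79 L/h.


EU = (q_min/q_avg)*100 = (4.79/5.92)*100 = 80.9122%

80.9122 %


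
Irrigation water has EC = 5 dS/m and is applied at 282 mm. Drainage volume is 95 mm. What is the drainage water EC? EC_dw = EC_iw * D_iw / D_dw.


EC_dw = EC_iw * D_iw / D_dw
EC_dw = 5 * 282 / 95
EC_dw = 1410 / 95

14.8421 dS/m


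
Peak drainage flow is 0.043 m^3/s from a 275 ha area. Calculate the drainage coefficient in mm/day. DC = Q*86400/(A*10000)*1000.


DC = Q * 86400 / (A * 10000) * 1000
DC = 0.043 * 86400 / (275 * 10000) * 1000
DC = 3715200.0000 / 2750000

1.3510 mm/day


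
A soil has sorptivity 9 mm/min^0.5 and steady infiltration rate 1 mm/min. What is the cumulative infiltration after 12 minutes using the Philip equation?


F = S*sqrt(t) + A*t
F = 9*sqrt(12) + 1*12
F = 9*3.464102 + 12

43.1769 mm


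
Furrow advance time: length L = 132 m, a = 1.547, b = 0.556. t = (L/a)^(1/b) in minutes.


t = (L/a)^(1/b)
t = (132/1.547)^(1/0.556)
t = 85.326438^(1/0.556)

2972.8430 min


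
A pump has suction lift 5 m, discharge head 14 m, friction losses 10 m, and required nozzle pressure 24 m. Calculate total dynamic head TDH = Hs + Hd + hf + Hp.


TDH = Hs + Hd + hf + Hp = 5 + 14 + 10 + 24 = 53

53 m


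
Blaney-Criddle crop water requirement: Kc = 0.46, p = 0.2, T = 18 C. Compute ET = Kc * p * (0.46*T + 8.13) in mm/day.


ET = Kc * p * (0.46*T + 8.13)
ET = 0.46 * 0.2 * (0.46*18 + 8.13)
ET = 0.46 * 0.2 * 16.4100

1.5097 mm/day


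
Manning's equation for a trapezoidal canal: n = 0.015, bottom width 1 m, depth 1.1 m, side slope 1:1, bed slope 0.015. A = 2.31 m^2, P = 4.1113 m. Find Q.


R = A/P = 2.31/4.1113 = 0.561866
Q = (1/0.015) * 2.31 * 0.561866^(2/3) * 0.015^0.5

12.8427 m^3/s


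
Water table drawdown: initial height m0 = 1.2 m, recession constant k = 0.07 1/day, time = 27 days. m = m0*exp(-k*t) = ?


m = m0 * exp(-k*t)
m = 1.2 * exp(-0.07 * 27)
m = 1.2 * exp(-1.8900)

0.1813 m


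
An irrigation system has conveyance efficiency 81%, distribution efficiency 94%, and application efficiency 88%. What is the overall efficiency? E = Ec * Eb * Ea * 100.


Ec = 0.81, Eb = 0.94, Ea = 0.88
E = 0.81 * 0.94 * 0.88 * 100 = 67.0032%

67.0032 %


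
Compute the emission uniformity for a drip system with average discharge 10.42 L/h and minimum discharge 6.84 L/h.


EU = (q_min/q_avg)*100 = (6.84/10.42)*100 = 65.6430%

65.6430 %


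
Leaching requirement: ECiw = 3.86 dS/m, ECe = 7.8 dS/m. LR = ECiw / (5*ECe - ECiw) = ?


LR = ECiw / (5*ECe - ECiw)
LR = 3.86 / (5*7.8 - 3.86)
LR = 3.86 / 35.1400

0.1098


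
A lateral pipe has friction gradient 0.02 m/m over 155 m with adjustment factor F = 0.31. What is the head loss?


hf = J * L * F = 0.02 * 155 * 0.31 = 0.9610 m

0.9610 m


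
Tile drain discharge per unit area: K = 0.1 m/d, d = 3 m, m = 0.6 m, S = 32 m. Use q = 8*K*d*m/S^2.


q = 8*K*d*m/S^2
q = 8*0.1*3*0.6/32^2
q = 1.4400 / 1024

0.0014 m/d


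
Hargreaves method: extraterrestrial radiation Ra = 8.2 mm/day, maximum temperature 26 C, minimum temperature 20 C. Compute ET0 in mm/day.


Tmean = (Tmax + Tmin)/2 = (26 + 20)/2 = 23.0
ET0 = 0.0023 * 8.2 * (23.0 + 17.8) * sqrt(26 - 20)
ET0 = 0.0023 * 8.2 * 40.8 * 2.449490

1.8849 mm/day


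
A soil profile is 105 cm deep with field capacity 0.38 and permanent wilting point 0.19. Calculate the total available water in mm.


AWC = (FC - PWP) * d * 10
AWC = (0.38 - 0.19) * 105 * 10
AWC = 0.1900 * 105 * 10

199.5000 mm


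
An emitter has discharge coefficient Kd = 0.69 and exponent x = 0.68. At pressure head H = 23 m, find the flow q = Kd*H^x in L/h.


q = Kd * H^x = 0.69 * 23^0.68 = 0.69 * 8.432861

5.8187 L/h


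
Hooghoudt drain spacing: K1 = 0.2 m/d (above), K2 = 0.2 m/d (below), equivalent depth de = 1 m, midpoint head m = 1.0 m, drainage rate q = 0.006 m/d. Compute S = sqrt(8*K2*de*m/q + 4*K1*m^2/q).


S^2 = 8*K2*de*m/q + 4*K1*m^2/q
S^2 = 8*0.2*1*1.0/0.006 + 4*0.2*1.0^2/0.006
S = sqrt(400.0000)

20.0000 m


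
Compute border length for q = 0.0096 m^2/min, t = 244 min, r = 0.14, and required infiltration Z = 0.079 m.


L = q*t/((1+r)*Z)
L = 0.0096*244/((1+0.14)*0.079)
L = 2.3424/0.09006

26.0093 m


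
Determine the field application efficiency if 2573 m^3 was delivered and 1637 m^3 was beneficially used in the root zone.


Ea = V_root / V_field * 100 = 1637 / 2573 * 100 = 63.6222%

63.6222 %


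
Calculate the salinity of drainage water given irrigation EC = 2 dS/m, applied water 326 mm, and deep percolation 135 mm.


EC_dw = EC_iw * D_iw / D_dw
EC_dw = 2 * 326 / 135
EC_dw = 652 / 135

4.8296 dS/m


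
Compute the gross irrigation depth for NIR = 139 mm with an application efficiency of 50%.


Ea = 50% = 0.5
GID = NIR / Ea = 139 / 0.5 = 278.0000 mm

278.0000 mm


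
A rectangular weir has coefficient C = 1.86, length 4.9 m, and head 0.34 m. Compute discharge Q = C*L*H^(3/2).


Q = C * L * H^(3/2) = 1.86 * 4.9 * 0.34^1.5 = 1.86 * 4.9 * 0.198252

1.8069 m^3/s


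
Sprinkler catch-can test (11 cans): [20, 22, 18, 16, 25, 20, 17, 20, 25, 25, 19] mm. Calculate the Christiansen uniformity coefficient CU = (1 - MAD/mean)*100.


mean = 20.636364 mm
MAD = 2.628099 mm
CU = (1 - 2.628099/20.636364)*100

87.2647 %


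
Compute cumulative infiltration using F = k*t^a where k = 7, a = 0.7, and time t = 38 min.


F = k * t^a = 7 * 38^0.7
F = 7 * 12.759937

89.3196 mm


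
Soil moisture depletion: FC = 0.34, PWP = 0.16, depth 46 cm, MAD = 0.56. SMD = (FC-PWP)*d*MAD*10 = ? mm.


SMD = (FC - PWP) * d * MAD * 10
SMD = (0.34 - 0.16) * 46 * 0.56 * 10
SMD = 0.1800 * 46 * 0.56 * 10

46.3680 mm


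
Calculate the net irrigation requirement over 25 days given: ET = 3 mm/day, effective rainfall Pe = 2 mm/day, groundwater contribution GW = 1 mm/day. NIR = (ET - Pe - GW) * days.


Daily deficit = ET - Pe - GW = 3 - 2 - 1 = 0 mm/day
NIR = 0 * 25 = 0 mm

0 mm


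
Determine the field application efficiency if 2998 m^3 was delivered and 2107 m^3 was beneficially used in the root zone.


Ea = V_root / V_field * 100 = 2107 / 2998 * 100 = 70.2802%

70.2802 %


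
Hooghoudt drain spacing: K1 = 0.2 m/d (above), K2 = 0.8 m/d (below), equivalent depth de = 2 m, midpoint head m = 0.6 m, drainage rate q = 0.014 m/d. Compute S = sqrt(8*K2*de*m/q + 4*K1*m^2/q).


S^2 = 8*K2*de*m/q + 4*K1*m^2/q
S^2 = 8*0.8*2*0.6/0.014 + 4*0.2*0.6^2/0.014
S = sqrt(569.1429)

23.8567 m


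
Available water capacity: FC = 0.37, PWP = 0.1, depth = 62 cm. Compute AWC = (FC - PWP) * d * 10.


AWC = (FC - PWP) * d * 10
AWC = (0.37 - 0.1) * 62 * 10
AWC = 0.2700 * 62 * 10

167.4000 mm


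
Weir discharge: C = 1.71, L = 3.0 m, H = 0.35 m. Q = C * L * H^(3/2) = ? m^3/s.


Q = C * L * H^(3/2) = 1.71 * 3.0 * 0.35^1.5 = 1.71 * 3.0 * 0.207063

1.0622 m^3/s


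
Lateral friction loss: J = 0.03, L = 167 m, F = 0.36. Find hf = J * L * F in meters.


hf = J * L * F = 0.03 * 167 * 0.36 = 1.8036 m

1.8036 m


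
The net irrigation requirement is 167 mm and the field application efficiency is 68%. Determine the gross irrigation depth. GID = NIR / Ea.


Ea = 68% = 0.68
GID = NIR / Ea = 167 / 0.68 = 245.5882 mm

245.5882 mm


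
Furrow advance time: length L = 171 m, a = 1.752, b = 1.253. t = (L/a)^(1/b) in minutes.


t = (L/a)^(1/b)
t = (171/1.752)^(1/1.253)
t = 97.602740^(1/1.253)

38.7043 min


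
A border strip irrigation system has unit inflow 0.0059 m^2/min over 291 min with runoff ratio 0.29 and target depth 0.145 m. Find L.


L = q*t/((1+r)*Z)
L = 0.0059*291/((1+0.29)*0.145)
L = 1.7169/0.18705

9.1788 m


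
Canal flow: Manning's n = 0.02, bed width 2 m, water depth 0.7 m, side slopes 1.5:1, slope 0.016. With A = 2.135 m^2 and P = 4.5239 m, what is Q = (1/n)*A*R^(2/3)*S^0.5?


R = A/P = 2.135/4.5239 = 0.471938
Q = (1/0.02) * 2.135 * 0.471938^(2/3) * 0.016^0.5

8.1850 m^3/s


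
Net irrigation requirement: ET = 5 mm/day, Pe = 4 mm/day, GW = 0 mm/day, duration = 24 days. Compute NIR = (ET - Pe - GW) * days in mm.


Daily deficit = ET - Pe - GW = 5 - 4 - 0 = 1 mm/day
NIR = 1 * 24 = 24 mm

24.0000 mm


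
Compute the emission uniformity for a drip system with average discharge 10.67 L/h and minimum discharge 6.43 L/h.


EU = (q_min/q_avg)*100 = (6.43/10.67)*100 = 60.2624%

60.2624 %


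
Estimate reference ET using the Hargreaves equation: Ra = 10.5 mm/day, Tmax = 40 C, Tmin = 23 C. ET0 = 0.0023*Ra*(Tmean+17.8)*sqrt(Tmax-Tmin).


Tmean = (Tmax + Tmin)/2 = (40 + 23)/2 = 31.5
ET0 = 0.0023 * 10.5 * (31.5 + 17.8) * sqrt(40 - 23)
ET0 = 0.0023 * 10.5 * 49.3 * 4.123106

4.9089 mm/day


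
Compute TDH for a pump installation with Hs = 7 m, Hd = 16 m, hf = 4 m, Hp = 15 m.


TDH = Hs + Hd + hf + Hp = 7 + 16 + 4 + 15 = 42

42 m


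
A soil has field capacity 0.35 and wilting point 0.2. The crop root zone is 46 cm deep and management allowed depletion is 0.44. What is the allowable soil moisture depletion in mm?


SMD = (FC - PWP) * d * MAD * 10
SMD = (0.35 - 0.2) * 46 * 0.44 * 10
SMD = 0.1500 * 46 * 0.44 * 10

30.3600 mm


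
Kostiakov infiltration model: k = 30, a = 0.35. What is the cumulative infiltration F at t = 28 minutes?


F = k * t^a = 30 * 28^0.35
F = 30 * 3.210002

96.3001 mm


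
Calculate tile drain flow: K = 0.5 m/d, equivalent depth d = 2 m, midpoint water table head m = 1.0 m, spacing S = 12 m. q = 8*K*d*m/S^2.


q = 8*K*d*m/S^2
q = 8*0.5*2*1.0/12^2
q = 8.0000 / 144

0.0556 m/d


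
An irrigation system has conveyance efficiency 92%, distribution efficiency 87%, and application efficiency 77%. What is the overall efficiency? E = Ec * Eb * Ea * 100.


Ec = 0.92, Eb = 0.87, Ea = 0.77
E = 0.92 * 0.87 * 0.77 * 100 = 61.6308%

61.6308 %


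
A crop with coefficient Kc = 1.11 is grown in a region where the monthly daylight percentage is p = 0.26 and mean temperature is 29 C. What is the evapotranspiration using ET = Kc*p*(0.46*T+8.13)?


ET = Kc * p * (0.46*T + 8.13)
ET = 1.11 * 0.26 * (0.46*29 + 8.13)
ET = 1.11 * 0.26 * 21.4700

6.1962 mm/day


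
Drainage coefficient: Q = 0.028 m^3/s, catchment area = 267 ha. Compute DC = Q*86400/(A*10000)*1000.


DC = Q * 86400 / (A * 10000) * 1000
DC = 0.028 * 86400 / (267 * 10000) * 1000
DC = 2419200.0000 / 2670000

0.9061 mm/day


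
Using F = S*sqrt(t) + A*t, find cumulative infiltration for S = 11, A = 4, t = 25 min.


F = S*sqrt(t) + A*t
F = 11*sqrt(25) + 4*25
F = 11*5.000000 + 100

155.0000 mm


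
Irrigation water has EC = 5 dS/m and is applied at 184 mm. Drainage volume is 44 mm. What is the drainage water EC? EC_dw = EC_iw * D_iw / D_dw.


EC_dw = EC_iw * D_iw / D_dw
EC_dw = 5 * 184 / 44
EC_dw = 920 / 44

20.9091 dS/m


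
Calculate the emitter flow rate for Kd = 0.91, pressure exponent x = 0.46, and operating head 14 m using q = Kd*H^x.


q = Kd * H^x = 0.91 * 14^0.46 = 0.91 * 3.366812

3.0638 L/h


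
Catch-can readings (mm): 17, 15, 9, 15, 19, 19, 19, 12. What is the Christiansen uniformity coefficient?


mean = 15.625000 mm
MAD = 2.875000 mm
CU = (1 - 2.875000/15.625000)*100

81.6000 %


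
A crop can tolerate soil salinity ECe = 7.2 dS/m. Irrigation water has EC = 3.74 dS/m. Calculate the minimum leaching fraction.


LR = ECiw / (5*ECe - ECiw)
LR = 3.74 / (5*7.2 - 3.74)
LR = 3.74 / 32.2600

0.1159


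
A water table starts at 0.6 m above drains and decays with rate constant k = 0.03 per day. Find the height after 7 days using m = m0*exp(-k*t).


m = m0 * exp(-k*t)
m = 0.6 * exp(-0.03 * 7)
m = 0.6 * exp(-0.2100)

0.4864 m


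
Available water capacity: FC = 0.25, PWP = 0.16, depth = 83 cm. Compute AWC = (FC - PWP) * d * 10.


AWC = (FC - PWP) * d * 10
AWC = (0.25 - 0.16) * 83 * 10
AWC = 0.0900 * 83 * 10

74.7000 mm


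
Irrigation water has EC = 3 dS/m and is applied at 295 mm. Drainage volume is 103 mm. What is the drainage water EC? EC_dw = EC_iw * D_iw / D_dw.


EC_dw = EC_iw * D_iw / D_dw
EC_dw = 3 * 295 / 103
EC_dw = 885 / 103

8.5922 dS/m


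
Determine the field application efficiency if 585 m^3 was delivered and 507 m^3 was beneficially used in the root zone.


Ea = V_root / V_field * 100 = 507 / 585 * 100 = 86.6667%

86.6667 %


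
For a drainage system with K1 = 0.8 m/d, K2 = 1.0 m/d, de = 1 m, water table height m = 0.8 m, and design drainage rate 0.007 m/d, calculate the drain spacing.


S^2 = 8*K2*de*m/q + 4*K1*m^2/q
S^2 = 8*1.0*1*0.8/0.007 + 4*0.8*0.8^2/0.007
S = sqrt(1206.8571)

34.7398 m


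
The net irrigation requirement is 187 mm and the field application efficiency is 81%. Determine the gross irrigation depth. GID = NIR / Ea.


Ea = 81% = 0.81
GID = NIR / Ea = 187 / 0.81 = 230.8642 mm

230.8642 mm


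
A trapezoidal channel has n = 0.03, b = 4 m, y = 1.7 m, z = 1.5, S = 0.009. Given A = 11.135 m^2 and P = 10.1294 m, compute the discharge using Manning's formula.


R = A/P = 11.135/10.1294 = 1.099275
Q = (1/0.03) * 11.135 * 1.099275^(2/3) * 0.009^0.5

37.5055 m^3/s


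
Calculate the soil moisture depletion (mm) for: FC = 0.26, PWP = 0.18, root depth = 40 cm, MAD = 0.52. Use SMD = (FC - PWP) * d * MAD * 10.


SMD = (FC - PWP) * d * MAD * 10
SMD = (0.26 - 0.18) * 40 * 0.52 * 10
SMD = 0.0800 * 40 * 0.52 * 10

16.6400 mm


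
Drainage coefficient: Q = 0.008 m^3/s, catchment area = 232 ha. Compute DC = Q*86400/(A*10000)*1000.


DC = Q * 86400 / (A * 10000) * 1000
DC = 0.008 * 86400 / (232 * 10000) * 1000
DC = 691200.0000 / 2320000

0.2979 mm/day


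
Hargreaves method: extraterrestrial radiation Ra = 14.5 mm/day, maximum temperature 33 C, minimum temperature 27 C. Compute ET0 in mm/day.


Tmean = (Tmax + Tmin)/2 = (33 + 27)/2 = 30.0
ET0 = 0.0023 * 14.5 * (30.0 + 17.8) * sqrt(33 - 27)
ET0 = 0.0023 * 14.5 * 47.8 * 2.449490

3.9048 mm/day


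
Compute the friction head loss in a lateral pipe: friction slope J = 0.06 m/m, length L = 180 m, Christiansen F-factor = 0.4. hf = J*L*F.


hf = J * L * F = 0.06 * 180 * 0.4 = 4.3200 m

4.3200 m


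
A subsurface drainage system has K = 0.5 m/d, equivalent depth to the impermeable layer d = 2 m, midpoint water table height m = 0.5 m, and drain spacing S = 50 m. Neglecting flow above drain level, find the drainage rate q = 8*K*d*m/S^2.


q = 8*K*d*m/S^2
q = 8*0.5*2*0.5/50^2
q = 4.0000 / 2500

0.0016 m/d


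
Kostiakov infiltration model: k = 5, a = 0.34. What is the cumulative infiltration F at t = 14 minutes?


F = k * t^a = 5 * 14^0.34
F = 5 * 2.452921

12.2646 mm


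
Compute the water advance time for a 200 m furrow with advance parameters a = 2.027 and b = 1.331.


t = (L/a)^(1/b)
t = (200/2.027)^(1/1.331)
t = 98.667982^(1/1.331)

31.4959 min


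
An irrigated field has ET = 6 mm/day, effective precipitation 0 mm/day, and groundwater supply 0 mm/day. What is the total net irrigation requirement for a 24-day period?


Daily deficit = ET - Pe - GW = 6 - 0 - 0 = 6 mm/day
NIR = 6 * 24 = 144 mm

144.0000 mm


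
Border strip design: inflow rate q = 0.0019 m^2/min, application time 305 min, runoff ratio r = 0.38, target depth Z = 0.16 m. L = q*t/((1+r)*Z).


L = q*t/((1+r)*Z)
L = 0.0019*305/((1+0.38)*0.16)
L = 0.5795/0.2208

2.6245 m


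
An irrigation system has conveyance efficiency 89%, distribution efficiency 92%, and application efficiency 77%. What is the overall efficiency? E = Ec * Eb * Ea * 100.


Ec = 0.89, Eb = 0.92, Ea = 0.77
E = 0.89 * 0.92 * 0.77 * 100 = 63.0476%

63.0476 %


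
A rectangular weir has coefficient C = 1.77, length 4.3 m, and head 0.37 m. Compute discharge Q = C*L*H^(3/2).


Q = C * L * H^(3/2) = 1.77 * 4.3 * 0.37^1.5 = 1.77 * 4.3 * 0.225062

1.7129 m^3/s


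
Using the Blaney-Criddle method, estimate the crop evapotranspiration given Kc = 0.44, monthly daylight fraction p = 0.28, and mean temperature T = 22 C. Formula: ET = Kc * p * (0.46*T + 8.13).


ET = Kc * p * (0.46*T + 8.13)
ET = 0.44 * 0.28 * (0.46*22 + 8.13)
ET = 0.44 * 0.28 * 18.2500

2.2484 mm/day


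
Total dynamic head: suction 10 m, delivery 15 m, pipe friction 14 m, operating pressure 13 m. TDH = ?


TDH = Hs + Hd + hf + Hp = 10 + 15 + 14 + 13 = 52

52 m


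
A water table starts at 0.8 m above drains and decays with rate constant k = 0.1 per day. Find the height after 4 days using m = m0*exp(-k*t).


m = m0 * exp(-k*t)
m = 0.8 * exp(-0.1 * 4)
m = 0.8 * exp(-0.4000)

0.5363 m


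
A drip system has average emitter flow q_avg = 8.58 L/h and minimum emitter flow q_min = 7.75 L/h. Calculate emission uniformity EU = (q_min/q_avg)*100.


EU = (q_min/q_avg)*100 = (7.75/8.58)*100 = 90.3263%

90.3263 %


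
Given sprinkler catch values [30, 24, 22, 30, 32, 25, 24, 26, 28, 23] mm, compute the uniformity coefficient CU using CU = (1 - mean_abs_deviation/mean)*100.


mean = 26.400000 mm
MAD = 2.880000 mm
CU = (1 - 2.880000/26.400000)*100

89.0909 %


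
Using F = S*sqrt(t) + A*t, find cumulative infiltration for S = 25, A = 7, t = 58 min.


F = S*sqrt(t) + A*t
F = 25*sqrt(58) + 7*58
F = 25*7.615773 + 406

596.3943 mm


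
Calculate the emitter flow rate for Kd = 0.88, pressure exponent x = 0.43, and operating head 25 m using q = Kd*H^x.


q = Kd * H^x = 0.88 * 25^0.43 = 0.88 * 3.991298

3.5123 L/h


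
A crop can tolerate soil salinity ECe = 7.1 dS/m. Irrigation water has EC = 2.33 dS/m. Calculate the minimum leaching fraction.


LR = ECiw / (5*ECe - ECiw)
LR = 2.33 / (5*7.1 - 2.33)
LR = 2.33 / 33.1700

0.0702


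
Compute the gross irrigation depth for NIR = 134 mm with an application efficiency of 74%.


Ea = 74% = 0.74
GID = NIR / Ea = 134 / 0.74 = 181.0811 mm

181.0811 mm


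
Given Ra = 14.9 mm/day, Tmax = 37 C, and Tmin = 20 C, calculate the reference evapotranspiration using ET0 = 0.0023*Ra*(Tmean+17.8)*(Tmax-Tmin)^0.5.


Tmean = (Tmax + Tmin)/2 = (37 + 20)/2 = 28.5
ET0 = 0.0023 * 14.9 * (28.5 + 17.8) * sqrt(37 - 20)
ET0 = 0.0023 * 14.9 * 46.3 * 4.123106

6.5421 mm/day


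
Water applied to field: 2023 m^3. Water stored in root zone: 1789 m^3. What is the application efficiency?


Ea = V_root / V_field * 100 = 1789 / 2023 * 100 = 88.4330%

88.4330 %


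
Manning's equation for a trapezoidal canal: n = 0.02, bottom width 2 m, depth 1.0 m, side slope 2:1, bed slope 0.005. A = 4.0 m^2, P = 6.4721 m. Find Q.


R = A/P = 4.0/6.4721 = 0.618037
Q = (1/0.02) * 4.0 * 0.618037^(2/3) * 0.005^0.5

10.2610 m^3/s


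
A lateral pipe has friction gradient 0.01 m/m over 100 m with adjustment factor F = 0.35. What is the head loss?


hf = J * L * F = 0.01 * 100 * 0.35 = 0.3500 m

0.3500 m


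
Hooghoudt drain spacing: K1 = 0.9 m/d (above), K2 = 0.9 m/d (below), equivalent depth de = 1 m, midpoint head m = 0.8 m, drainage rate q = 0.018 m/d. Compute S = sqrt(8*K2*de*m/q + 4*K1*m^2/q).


S^2 = 8*K2*de*m/q + 4*K1*m^2/q
S^2 = 8*0.9*1*0.8/0.018 + 4*0.9*0.8^2/0.018
S = sqrt(448.0000)

21.1660 m


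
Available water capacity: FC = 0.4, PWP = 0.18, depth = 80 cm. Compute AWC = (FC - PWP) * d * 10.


AWC = (FC - PWP) * d * 10
AWC = (0.4 - 0.18) * 80 * 10
AWC = 0.2200 * 80 * 10

176.0000 mm


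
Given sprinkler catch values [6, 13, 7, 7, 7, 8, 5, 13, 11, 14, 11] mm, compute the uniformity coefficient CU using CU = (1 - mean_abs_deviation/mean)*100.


mean = 9.272727 mm
MAD = 2.842975 mm
CU = (1 - 2.842975/9.272727)*100

69.3405 %


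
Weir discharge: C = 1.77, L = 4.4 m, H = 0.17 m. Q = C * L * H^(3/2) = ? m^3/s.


Q = C * L * H^(3/2) = 1.77 * 4.4 * 0.17^1.5 = 1.77 * 4.4 * 0.070093

0.5459 m^3/s


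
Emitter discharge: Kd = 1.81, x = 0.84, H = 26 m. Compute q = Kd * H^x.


q = Kd * H^x = 1.81 * 26^0.84 = 1.81 * 15.437523

27.9419 L/h


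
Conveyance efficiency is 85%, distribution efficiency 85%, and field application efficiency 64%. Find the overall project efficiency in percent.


Ec = 0.85, Eb = 0.85, Ea = 0.64
E = 0.85 * 0.85 * 0.64 * 100 = 46.2400%

46.2400 %


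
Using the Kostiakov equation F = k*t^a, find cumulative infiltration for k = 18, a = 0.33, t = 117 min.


F = k * t^a = 18 * 117^0.33
F = 18 * 4.813947

86.6510 mm


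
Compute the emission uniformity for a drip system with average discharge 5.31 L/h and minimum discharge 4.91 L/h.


EU = (q_min/q_avg)*100 = (4.91/5.31)*100 = 92.4670%

92.4670 %


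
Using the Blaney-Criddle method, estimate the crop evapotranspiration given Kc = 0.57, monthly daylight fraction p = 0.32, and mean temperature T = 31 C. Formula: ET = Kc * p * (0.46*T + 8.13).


ET = Kc * p * (0.46*T + 8.13)
ET = 0.57 * 0.32 * (0.46*31 + 8.13)
ET = 0.57 * 0.32 * 22.3900

4.0839 mm/day


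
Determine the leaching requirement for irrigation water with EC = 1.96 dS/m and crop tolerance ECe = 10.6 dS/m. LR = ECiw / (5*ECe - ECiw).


LR = ECiw / (5*ECe - ECiw)
LR = 1.96 / (5*10.6 - 1.96)
LR = 1.96 / 51.0400

0.0384


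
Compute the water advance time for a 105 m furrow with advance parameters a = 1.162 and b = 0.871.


t = (L/a)^(1/b)
t = (105/1.162)^(1/0.871)
t = 90.361446^(1/0.871)

176.0659 min


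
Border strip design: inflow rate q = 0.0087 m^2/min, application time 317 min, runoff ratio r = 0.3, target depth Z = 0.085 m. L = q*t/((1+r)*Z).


L = q*t/((1+r)*Z)
L = 0.0087*317/((1+0.3)*0.085)
L = 2.7579/0.1105

24.9584 m


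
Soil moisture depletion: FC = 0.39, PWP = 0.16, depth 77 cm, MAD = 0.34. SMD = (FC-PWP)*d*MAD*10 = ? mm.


SMD = (FC - PWP) * d * MAD * 10
SMD = (0.39 - 0.16) * 77 * 0.34 * 10
SMD = 0.2300 * 77 * 0.34 * 10

60.2140 mm


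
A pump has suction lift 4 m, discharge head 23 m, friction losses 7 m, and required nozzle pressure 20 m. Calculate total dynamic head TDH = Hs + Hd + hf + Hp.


TDH = Hs + Hd + hf + Hp = 4 + 23 + 7 + 20 = 54

54 m


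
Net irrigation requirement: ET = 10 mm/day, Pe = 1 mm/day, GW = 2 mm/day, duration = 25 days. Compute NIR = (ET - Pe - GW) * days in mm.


Daily deficit = ET - Pe - GW = 10 - 1 - 2 = 7 mm/day
NIR = 7 * 25 = 175 mm

175.0000 mm


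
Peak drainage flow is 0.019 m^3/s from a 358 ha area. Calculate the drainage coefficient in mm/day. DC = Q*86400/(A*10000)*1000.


DC = Q * 86400 / (A * 10000) * 1000
DC = 0.019 * 86400 / (358 * 10000) * 1000
DC = 1641600.0000 / 3580000

0.4585 mm/day


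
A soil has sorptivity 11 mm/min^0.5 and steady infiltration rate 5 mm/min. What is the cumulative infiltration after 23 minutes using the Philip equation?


F = S*sqrt(t) + A*t
F = 11*sqrt(23) + 5*23
F = 11*4.795832 + 115

167.7542 mm


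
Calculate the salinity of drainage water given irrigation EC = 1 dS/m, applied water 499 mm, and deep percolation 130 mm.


EC_dw = EC_iw * D_iw / D_dw
EC_dw = 1 * 499 / 130
EC_dw = 499 / 130

3.8385 dS/m


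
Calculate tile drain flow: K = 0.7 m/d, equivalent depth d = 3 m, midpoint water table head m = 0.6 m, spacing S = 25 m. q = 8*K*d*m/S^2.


q = 8*K*d*m/S^2
q = 8*0.7*3*0.6/25^2
q = 10.0800 / 625

0.0161 m/d


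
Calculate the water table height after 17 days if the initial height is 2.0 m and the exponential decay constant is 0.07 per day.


m = m0 * exp(-k*t)
m = 2.0 * exp(-0.07 * 17)
m = 2.0 * exp(-1.1900)

0.6084 m


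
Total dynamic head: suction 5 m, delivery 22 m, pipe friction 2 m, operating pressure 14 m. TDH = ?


TDH = Hs + Hd + hf + Hp = 5 + 22 + 2 + 14 = 43

43 m


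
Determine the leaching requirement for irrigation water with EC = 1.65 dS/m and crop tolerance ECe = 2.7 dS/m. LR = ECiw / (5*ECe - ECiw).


LR = ECiw / (5*ECe - ECiw)
LR = 1.65 / (5*2.7 - 1.65)
LR = 1.65 / 11.8500

0.1392


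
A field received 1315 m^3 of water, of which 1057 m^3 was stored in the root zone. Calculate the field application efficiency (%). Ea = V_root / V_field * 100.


Ea = V_root / V_field * 100 = 1057 / 1315 * 100 = 80.3802%

80.3802 %


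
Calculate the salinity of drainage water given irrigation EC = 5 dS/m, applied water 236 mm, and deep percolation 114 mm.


EC_dw = EC_iw * D_iw / D_dw
EC_dw = 5 * 236 / 114
EC_dw = 1180 / 114

10.3509 dS/m


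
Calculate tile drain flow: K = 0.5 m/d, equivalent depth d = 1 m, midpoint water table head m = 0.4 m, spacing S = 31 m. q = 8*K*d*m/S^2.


q = 8*K*d*m/S^2
q = 8*0.5*1*0.4/31^2
q = 1.6000 / 961

0.0017 m/d


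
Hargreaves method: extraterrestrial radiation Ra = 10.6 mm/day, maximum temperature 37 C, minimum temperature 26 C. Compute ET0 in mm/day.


Tmean = (Tmax + Tmin)/2 = (37 + 26)/2 = 31.5
ET0 = 0.0023 * 10.6 * (31.5 + 17.8) * sqrt(37 - 26)
ET0 = 0.0023 * 10.6 * 49.3 * 3.316625

3.9864 mm/day


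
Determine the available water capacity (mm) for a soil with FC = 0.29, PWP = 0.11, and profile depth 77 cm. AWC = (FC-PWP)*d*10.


AWC = (FC - PWP) * d * 10
AWC = (0.29 - 0.11) * 77 * 10
AWC = 0.1800 * 77 * 10

138.6000 mm


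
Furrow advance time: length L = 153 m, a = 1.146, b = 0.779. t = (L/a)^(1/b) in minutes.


t = (L/a)^(1/b)
t = (153/1.146)^(1/0.779)
t = 133.507853^(1/0.779)

535.1886 min


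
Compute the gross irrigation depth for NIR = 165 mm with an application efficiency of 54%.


Ea = 54% = 0.54
GID = NIR / Ea = 165 / 0.54 = 305.5556 mm

305.5556 mm
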